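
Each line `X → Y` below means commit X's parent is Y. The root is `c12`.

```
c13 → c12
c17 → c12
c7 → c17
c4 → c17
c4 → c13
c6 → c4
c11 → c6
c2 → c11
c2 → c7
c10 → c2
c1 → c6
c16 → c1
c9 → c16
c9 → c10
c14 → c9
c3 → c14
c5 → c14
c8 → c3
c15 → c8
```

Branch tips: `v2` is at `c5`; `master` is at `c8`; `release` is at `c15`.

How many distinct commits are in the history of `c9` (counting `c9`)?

12

Walking parent pointers from c9: reachable set = {c1, c10, c11, c12, c13, c16, c17, c2, c4, c6, c7, c9}.
That is 12 commits.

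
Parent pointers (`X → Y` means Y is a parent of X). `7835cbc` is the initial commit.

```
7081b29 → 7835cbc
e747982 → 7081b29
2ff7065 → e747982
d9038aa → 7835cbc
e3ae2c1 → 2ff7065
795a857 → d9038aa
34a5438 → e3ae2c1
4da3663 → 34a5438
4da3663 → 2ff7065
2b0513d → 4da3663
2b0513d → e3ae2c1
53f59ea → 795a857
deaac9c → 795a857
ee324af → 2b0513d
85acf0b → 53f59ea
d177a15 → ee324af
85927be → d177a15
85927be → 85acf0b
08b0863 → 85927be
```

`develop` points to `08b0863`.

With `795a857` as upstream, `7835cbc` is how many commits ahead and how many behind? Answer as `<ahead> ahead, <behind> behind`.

Reachable from 7835cbc: {7835cbc}.
Reachable from 795a857: {7835cbc, 795a857, d9038aa}.
Only in 7835cbc's history (ahead): {} — 0.
Only in 795a857's history (behind): {795a857, d9038aa} — 2.

0 ahead, 2 behind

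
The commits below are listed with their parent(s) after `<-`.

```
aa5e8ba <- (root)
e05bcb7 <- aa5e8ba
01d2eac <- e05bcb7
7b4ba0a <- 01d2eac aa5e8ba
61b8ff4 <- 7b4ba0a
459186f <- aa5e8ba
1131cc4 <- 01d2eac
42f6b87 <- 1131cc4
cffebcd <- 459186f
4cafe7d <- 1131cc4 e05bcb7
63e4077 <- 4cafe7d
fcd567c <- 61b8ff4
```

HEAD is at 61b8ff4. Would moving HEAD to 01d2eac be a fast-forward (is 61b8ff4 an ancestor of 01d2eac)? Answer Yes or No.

No

A fast-forward from 61b8ff4 to 01d2eac is possible iff 61b8ff4 is an ancestor of 01d2eac.
Ancestors of 01d2eac: {01d2eac, aa5e8ba, e05bcb7}.
61b8ff4 is not among them, so fast-forward is not possible.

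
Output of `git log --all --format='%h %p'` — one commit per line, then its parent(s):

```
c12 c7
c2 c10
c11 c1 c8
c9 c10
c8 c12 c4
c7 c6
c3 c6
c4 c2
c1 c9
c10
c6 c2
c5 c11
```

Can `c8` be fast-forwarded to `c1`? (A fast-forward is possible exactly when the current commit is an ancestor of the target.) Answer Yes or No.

No

A fast-forward from c8 to c1 is possible iff c8 is an ancestor of c1.
Ancestors of c1: {c1, c10, c9}.
c8 is not among them, so fast-forward is not possible.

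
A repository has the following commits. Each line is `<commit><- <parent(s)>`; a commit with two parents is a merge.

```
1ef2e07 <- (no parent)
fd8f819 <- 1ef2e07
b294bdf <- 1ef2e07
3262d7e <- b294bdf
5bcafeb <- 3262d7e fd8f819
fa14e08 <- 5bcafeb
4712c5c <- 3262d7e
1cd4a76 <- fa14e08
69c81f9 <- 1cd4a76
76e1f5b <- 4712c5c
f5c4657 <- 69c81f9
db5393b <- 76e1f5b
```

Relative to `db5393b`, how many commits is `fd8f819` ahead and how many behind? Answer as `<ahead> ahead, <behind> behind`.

Reachable from fd8f819: {1ef2e07, fd8f819}.
Reachable from db5393b: {1ef2e07, 3262d7e, 4712c5c, 76e1f5b, b294bdf, db5393b}.
Only in fd8f819's history (ahead): {fd8f819} — 1.
Only in db5393b's history (behind): {3262d7e, 4712c5c, 76e1f5b, b294bdf, db5393b} — 5.

1 ahead, 5 behind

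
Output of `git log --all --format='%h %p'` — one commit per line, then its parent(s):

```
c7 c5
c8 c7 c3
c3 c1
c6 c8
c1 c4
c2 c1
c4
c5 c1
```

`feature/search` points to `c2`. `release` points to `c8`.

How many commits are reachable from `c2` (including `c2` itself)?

Walking parent pointers from c2: reachable set = {c1, c2, c4}.
That is 3 commits.

3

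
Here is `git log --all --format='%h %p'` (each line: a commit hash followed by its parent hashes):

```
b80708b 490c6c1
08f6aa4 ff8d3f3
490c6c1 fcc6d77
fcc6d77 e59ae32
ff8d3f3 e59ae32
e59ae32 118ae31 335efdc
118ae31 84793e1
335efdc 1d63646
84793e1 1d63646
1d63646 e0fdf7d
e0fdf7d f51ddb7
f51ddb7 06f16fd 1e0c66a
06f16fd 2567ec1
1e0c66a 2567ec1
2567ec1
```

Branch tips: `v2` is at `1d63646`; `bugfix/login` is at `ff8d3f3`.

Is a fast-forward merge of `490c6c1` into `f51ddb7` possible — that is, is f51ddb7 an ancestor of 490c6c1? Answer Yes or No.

A fast-forward from f51ddb7 to 490c6c1 is possible iff f51ddb7 is an ancestor of 490c6c1.
Ancestors of 490c6c1: {06f16fd, 118ae31, 1d63646, 1e0c66a, 2567ec1, 335efdc, 490c6c1, 84793e1, e0fdf7d, e59ae32, f51ddb7, fcc6d77}.
f51ddb7 is among them, so fast-forward is possible.

Yes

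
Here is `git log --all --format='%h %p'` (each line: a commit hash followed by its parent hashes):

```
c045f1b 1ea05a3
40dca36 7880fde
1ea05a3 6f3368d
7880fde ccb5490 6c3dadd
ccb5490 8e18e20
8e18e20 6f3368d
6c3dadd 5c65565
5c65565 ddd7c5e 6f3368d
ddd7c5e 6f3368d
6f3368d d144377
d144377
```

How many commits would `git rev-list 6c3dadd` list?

5

Walking parent pointers from 6c3dadd: reachable set = {5c65565, 6c3dadd, 6f3368d, d144377, ddd7c5e}.
That is 5 commits.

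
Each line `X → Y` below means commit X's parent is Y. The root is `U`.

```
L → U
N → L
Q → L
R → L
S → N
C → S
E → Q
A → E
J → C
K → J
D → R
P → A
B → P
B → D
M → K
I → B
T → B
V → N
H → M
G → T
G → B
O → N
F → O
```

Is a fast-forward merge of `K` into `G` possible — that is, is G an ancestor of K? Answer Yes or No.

No

A fast-forward from G to K is possible iff G is an ancestor of K.
Ancestors of K: {C, J, K, L, N, S, U}.
G is not among them, so fast-forward is not possible.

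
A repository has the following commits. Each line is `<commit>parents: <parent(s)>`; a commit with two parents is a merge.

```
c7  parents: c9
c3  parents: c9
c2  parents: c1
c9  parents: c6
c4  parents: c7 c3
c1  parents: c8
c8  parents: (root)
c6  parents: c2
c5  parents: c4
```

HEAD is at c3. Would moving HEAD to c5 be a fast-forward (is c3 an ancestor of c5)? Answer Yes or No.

A fast-forward from c3 to c5 is possible iff c3 is an ancestor of c5.
Ancestors of c5: {c1, c2, c3, c4, c5, c6, c7, c8, c9}.
c3 is among them, so fast-forward is possible.

Yes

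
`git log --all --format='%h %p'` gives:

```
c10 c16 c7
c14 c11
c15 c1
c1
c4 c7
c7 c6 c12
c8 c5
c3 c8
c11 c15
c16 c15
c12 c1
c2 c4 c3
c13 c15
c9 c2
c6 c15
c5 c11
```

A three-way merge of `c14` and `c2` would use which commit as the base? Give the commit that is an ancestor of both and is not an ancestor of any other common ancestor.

c11

Ancestors of c14: {c1, c11, c14, c15}.
Ancestors of c2: {c1, c11, c12, c15, c2, c3, c4, c5, c6, c7, c8}.
Common ancestors: {c1, c11, c15}.
Among these, c11 is not an ancestor of any other common ancestor — it is the merge base.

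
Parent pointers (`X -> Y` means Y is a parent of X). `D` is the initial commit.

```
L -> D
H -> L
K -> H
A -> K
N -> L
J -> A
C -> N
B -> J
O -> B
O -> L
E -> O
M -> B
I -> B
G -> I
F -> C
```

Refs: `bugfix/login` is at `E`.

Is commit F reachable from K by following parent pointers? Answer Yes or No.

No

Ancestors of K: {D, H, K, L}.
F is not in that set, so it is not an ancestor of K.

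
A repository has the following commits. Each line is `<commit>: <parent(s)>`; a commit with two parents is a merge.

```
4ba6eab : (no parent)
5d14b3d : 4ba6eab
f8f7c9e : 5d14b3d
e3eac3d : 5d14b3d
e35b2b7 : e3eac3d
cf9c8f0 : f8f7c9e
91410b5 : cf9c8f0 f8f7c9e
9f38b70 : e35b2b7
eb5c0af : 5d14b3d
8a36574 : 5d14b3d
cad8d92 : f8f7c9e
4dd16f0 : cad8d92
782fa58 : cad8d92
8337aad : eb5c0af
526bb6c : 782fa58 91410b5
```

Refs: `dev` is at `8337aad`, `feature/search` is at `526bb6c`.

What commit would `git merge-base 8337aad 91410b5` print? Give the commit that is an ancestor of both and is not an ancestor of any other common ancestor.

Ancestors of 8337aad: {4ba6eab, 5d14b3d, 8337aad, eb5c0af}.
Ancestors of 91410b5: {4ba6eab, 5d14b3d, 91410b5, cf9c8f0, f8f7c9e}.
Common ancestors: {4ba6eab, 5d14b3d}.
Among these, 5d14b3d is not an ancestor of any other common ancestor — it is the merge base.

5d14b3d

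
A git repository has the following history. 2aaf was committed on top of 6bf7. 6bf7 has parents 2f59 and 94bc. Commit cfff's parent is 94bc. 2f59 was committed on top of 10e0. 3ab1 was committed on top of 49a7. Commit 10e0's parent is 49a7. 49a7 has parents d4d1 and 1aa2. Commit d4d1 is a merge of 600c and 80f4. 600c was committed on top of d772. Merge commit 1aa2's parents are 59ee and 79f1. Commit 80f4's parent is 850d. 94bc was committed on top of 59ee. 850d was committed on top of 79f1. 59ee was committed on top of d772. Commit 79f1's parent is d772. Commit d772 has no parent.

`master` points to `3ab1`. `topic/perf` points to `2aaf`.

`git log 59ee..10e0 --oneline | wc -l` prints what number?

Reachable from 10e0: {10e0, 1aa2, 49a7, 59ee, 600c, 79f1, 80f4, 850d, d4d1, d772}.
Reachable from 59ee: {59ee, d772}.
In 10e0's history but not 59ee's: {10e0, 1aa2, 49a7, 600c, 79f1, 80f4, 850d, d4d1} — 8 commits.

8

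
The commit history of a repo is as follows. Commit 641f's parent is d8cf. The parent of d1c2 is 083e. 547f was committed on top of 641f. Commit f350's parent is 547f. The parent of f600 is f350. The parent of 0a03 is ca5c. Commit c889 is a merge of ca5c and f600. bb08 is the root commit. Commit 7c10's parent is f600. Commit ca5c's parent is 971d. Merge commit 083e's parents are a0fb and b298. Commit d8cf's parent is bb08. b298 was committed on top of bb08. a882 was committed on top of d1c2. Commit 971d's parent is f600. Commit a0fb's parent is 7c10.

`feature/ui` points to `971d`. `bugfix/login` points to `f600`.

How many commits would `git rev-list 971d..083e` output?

Reachable from 083e: {083e, 547f, 641f, 7c10, a0fb, b298, bb08, d8cf, f350, f600}.
Reachable from 971d: {547f, 641f, 971d, bb08, d8cf, f350, f600}.
In 083e's history but not 971d's: {083e, 7c10, a0fb, b298} — 4 commits.

4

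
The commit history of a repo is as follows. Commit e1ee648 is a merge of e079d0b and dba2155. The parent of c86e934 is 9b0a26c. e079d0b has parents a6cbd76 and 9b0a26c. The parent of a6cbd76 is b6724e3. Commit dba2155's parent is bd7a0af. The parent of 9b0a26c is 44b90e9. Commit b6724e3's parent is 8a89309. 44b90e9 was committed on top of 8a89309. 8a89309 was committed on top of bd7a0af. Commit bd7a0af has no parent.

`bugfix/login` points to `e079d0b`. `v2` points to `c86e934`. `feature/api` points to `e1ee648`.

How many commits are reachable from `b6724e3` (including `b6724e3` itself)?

Walking parent pointers from b6724e3: reachable set = {8a89309, b6724e3, bd7a0af}.
That is 3 commits.

3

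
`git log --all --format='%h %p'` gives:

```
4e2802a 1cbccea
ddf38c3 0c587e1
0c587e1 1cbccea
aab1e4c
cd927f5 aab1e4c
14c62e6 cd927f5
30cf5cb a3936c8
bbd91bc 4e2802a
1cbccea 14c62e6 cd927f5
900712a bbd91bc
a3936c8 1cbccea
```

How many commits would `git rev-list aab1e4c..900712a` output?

6

Reachable from 900712a: {14c62e6, 1cbccea, 4e2802a, 900712a, aab1e4c, bbd91bc, cd927f5}.
Reachable from aab1e4c: {aab1e4c}.
In 900712a's history but not aab1e4c's: {14c62e6, 1cbccea, 4e2802a, 900712a, bbd91bc, cd927f5} — 6 commits.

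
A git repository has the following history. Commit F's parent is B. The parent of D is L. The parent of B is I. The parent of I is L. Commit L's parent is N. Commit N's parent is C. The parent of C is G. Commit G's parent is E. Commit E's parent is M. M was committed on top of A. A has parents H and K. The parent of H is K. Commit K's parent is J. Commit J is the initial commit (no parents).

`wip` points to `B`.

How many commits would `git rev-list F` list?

Walking parent pointers from F: reachable set = {A, B, C, E, F, G, H, I, J, K, L, M, N}.
That is 13 commits.

13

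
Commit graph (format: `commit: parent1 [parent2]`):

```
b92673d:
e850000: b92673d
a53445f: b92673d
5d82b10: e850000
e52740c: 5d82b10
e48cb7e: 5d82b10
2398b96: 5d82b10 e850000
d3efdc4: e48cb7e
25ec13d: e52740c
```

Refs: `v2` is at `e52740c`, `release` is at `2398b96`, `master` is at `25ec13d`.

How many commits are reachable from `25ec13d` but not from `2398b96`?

Reachable from 25ec13d: {25ec13d, 5d82b10, b92673d, e52740c, e850000}.
Reachable from 2398b96: {2398b96, 5d82b10, b92673d, e850000}.
In 25ec13d's history but not 2398b96's: {25ec13d, e52740c} — 2 commits.

2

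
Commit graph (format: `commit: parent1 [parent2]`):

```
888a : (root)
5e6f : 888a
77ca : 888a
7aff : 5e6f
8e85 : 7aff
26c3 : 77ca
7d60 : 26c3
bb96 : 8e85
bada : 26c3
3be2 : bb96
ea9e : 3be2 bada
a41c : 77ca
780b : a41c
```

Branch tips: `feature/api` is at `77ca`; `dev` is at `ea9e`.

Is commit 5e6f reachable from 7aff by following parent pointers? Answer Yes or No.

Ancestors of 7aff (commits reachable by following parents): {5e6f, 7aff, 888a}.
5e6f is in that set, so it is an ancestor of 7aff.

Yes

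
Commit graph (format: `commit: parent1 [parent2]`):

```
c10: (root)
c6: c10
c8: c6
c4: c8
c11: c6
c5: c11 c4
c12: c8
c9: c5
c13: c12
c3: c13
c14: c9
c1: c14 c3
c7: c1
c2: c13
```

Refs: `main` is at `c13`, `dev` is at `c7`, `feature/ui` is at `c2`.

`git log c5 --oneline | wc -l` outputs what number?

6

Walking parent pointers from c5: reachable set = {c10, c11, c4, c5, c6, c8}.
That is 6 commits.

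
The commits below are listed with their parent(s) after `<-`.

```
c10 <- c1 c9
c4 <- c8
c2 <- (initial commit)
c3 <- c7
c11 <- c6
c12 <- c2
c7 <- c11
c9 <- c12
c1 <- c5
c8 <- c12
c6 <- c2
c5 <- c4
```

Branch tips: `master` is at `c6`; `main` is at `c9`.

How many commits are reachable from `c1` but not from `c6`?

5

Reachable from c1: {c1, c12, c2, c4, c5, c8}.
Reachable from c6: {c2, c6}.
In c1's history but not c6's: {c1, c12, c4, c5, c8} — 5 commits.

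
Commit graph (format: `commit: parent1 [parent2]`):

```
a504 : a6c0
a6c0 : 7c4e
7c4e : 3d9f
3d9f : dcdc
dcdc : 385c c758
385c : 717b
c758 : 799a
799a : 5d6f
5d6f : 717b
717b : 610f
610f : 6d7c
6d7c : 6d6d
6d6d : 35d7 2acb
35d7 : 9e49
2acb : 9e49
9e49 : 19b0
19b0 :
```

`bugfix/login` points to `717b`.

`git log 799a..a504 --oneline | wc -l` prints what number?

Reachable from a504: {19b0, 2acb, 35d7, 385c, 3d9f, 5d6f, 610f, 6d6d, 6d7c, 717b, 799a, 7c4e, 9e49, a504, a6c0, c758, dcdc}.
Reachable from 799a: {19b0, 2acb, 35d7, 5d6f, 610f, 6d6d, 6d7c, 717b, 799a, 9e49}.
In a504's history but not 799a's: {385c, 3d9f, 7c4e, a504, a6c0, c758, dcdc} — 7 commits.

7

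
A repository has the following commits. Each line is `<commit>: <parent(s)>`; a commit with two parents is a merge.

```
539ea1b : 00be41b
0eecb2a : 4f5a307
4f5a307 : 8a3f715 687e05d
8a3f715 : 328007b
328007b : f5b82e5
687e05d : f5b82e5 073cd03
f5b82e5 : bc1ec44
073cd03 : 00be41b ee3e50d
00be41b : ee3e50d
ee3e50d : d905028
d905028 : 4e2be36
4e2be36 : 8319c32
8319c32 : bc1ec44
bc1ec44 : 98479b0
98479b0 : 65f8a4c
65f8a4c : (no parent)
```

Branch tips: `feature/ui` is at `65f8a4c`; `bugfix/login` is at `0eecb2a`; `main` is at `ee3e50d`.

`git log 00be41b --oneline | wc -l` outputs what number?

Walking parent pointers from 00be41b: reachable set = {00be41b, 4e2be36, 65f8a4c, 8319c32, 98479b0, bc1ec44, d905028, ee3e50d}.
That is 8 commits.

8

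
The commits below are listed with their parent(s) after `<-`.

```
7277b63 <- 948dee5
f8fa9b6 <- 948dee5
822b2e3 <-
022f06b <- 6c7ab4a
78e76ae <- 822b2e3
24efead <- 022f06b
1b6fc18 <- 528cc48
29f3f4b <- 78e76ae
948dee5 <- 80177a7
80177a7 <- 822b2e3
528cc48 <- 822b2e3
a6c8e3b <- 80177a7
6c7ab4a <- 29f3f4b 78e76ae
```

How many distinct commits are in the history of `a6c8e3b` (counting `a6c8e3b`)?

3

Walking parent pointers from a6c8e3b: reachable set = {80177a7, 822b2e3, a6c8e3b}.
That is 3 commits.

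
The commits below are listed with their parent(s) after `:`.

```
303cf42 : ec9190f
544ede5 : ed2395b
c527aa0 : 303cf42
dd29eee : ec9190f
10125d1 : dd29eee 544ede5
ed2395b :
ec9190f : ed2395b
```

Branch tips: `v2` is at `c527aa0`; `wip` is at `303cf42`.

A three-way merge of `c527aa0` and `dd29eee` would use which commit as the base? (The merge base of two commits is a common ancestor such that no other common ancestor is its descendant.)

ec9190f

Ancestors of c527aa0: {303cf42, c527aa0, ec9190f, ed2395b}.
Ancestors of dd29eee: {dd29eee, ec9190f, ed2395b}.
Common ancestors: {ec9190f, ed2395b}.
Among these, ec9190f is not an ancestor of any other common ancestor — it is the merge base.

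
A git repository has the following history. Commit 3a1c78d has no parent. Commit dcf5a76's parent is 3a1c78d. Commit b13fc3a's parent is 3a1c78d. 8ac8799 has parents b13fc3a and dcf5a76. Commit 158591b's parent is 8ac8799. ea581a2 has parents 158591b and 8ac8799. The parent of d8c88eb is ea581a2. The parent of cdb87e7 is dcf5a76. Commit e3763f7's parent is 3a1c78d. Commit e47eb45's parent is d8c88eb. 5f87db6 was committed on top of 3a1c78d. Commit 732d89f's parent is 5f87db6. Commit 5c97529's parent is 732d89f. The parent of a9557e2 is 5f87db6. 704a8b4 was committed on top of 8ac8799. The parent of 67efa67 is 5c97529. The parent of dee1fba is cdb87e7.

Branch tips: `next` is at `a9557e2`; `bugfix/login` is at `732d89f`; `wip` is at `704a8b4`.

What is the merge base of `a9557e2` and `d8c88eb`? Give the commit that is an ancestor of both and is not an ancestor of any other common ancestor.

Ancestors of a9557e2: {3a1c78d, 5f87db6, a9557e2}.
Ancestors of d8c88eb: {158591b, 3a1c78d, 8ac8799, b13fc3a, d8c88eb, dcf5a76, ea581a2}.
Common ancestors: {3a1c78d}.
The only common ancestor is 3a1c78d, so it is the merge base.

3a1c78d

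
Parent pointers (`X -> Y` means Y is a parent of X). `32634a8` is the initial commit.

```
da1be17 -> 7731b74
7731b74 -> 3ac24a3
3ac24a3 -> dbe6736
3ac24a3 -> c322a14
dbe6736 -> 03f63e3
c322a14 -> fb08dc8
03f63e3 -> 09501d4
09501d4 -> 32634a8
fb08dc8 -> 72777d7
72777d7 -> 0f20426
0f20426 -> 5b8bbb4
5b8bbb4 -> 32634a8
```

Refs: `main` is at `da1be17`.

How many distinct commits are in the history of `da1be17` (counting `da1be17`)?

Walking parent pointers from da1be17: reachable set = {03f63e3, 09501d4, 0f20426, 32634a8, 3ac24a3, 5b8bbb4, 72777d7, 7731b74, c322a14, da1be17, dbe6736, fb08dc8}.
That is 12 commits.

12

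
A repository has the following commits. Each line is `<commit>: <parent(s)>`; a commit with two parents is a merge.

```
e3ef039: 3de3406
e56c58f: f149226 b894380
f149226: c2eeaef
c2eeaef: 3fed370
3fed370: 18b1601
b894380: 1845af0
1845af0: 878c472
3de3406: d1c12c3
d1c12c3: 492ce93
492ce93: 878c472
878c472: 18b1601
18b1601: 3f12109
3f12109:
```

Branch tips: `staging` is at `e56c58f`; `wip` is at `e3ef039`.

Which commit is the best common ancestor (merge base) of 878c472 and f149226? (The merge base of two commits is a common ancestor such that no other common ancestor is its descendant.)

Ancestors of 878c472: {18b1601, 3f12109, 878c472}.
Ancestors of f149226: {18b1601, 3f12109, 3fed370, c2eeaef, f149226}.
Common ancestors: {18b1601, 3f12109}.
Among these, 18b1601 is not an ancestor of any other common ancestor — it is the merge base.

18b1601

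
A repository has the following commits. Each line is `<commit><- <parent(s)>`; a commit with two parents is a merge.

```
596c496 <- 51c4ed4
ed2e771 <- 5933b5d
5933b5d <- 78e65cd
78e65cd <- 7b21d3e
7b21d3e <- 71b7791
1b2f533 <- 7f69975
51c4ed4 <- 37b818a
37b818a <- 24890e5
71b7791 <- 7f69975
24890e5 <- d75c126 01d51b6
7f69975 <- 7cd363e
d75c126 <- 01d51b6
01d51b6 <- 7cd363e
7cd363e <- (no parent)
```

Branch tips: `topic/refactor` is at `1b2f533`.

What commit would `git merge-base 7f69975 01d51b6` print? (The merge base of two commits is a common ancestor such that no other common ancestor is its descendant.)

7cd363e

Ancestors of 7f69975: {7cd363e, 7f69975}.
Ancestors of 01d51b6: {01d51b6, 7cd363e}.
Common ancestors: {7cd363e}.
The only common ancestor is 7cd363e, so it is the merge base.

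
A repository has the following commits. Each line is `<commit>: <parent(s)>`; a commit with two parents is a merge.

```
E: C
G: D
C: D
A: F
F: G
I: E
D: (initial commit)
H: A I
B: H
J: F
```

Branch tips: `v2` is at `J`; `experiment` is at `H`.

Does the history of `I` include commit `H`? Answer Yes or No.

No

Ancestors of I: {C, D, E, I}.
H is not in that set, so it is not an ancestor of I.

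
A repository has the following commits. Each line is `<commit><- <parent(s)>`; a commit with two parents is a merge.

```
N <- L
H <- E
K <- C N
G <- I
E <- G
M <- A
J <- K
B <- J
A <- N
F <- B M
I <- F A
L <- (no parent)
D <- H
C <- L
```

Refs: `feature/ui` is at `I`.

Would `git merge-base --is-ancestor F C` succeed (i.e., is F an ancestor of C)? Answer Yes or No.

No

Ancestors of C: {C, L}.
F is not in that set, so it is not an ancestor of C.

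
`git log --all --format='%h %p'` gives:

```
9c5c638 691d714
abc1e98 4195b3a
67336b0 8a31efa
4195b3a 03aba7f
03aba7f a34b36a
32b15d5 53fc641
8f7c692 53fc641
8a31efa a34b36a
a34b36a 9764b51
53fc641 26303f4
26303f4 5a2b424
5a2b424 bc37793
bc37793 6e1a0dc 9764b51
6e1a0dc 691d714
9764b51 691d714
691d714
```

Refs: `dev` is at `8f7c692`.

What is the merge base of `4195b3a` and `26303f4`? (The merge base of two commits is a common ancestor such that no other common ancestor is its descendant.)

Ancestors of 4195b3a: {03aba7f, 4195b3a, 691d714, 9764b51, a34b36a}.
Ancestors of 26303f4: {26303f4, 5a2b424, 691d714, 6e1a0dc, 9764b51, bc37793}.
Common ancestors: {691d714, 9764b51}.
Among these, 9764b51 is not an ancestor of any other common ancestor — it is the merge base.

9764b51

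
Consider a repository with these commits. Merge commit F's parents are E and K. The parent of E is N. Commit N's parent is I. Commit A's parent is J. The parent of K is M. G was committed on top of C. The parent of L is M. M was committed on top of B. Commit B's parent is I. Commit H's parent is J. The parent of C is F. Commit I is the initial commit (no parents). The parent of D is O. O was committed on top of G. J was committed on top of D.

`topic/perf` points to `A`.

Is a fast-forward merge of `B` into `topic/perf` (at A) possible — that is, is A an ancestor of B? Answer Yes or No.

No

A fast-forward from A to B is possible iff A is an ancestor of B.
Ancestors of B: {B, I}.
A is not among them, so fast-forward is not possible.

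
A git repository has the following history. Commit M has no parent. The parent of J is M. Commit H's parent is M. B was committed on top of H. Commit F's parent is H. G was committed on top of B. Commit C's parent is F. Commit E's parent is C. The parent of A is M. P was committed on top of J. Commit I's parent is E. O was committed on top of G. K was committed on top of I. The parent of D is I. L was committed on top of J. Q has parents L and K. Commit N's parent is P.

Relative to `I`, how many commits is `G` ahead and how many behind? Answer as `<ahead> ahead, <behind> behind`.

Reachable from G: {B, G, H, M}.
Reachable from I: {C, E, F, H, I, M}.
Only in G's history (ahead): {B, G} — 2.
Only in I's history (behind): {C, E, F, I} — 4.

2 ahead, 4 behind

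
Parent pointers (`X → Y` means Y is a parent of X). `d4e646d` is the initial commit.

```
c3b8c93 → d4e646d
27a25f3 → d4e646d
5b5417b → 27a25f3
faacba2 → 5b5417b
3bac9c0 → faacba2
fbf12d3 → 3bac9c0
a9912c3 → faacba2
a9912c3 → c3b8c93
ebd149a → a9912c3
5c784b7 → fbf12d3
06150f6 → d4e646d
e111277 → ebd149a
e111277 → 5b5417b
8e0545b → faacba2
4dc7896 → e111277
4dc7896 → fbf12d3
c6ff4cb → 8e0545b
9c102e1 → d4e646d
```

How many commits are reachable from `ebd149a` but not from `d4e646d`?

Reachable from ebd149a: {27a25f3, 5b5417b, a9912c3, c3b8c93, d4e646d, ebd149a, faacba2}.
Reachable from d4e646d: {d4e646d}.
In ebd149a's history but not d4e646d's: {27a25f3, 5b5417b, a9912c3, c3b8c93, ebd149a, faacba2} — 6 commits.

6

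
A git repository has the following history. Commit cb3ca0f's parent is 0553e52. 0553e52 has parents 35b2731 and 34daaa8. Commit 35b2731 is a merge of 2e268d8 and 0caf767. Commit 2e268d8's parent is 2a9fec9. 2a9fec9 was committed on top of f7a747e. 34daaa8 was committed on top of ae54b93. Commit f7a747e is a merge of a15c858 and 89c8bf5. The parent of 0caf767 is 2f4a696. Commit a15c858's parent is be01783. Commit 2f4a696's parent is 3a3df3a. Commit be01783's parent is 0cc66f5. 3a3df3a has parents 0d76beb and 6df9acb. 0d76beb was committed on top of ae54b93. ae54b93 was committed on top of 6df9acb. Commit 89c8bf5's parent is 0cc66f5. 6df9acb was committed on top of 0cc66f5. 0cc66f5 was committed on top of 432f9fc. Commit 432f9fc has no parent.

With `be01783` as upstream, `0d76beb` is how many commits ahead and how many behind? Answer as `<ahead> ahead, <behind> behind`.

3 ahead, 1 behind

Reachable from 0d76beb: {0cc66f5, 0d76beb, 432f9fc, 6df9acb, ae54b93}.
Reachable from be01783: {0cc66f5, 432f9fc, be01783}.
Only in 0d76beb's history (ahead): {0d76beb, 6df9acb, ae54b93} — 3.
Only in be01783's history (behind): {be01783} — 1.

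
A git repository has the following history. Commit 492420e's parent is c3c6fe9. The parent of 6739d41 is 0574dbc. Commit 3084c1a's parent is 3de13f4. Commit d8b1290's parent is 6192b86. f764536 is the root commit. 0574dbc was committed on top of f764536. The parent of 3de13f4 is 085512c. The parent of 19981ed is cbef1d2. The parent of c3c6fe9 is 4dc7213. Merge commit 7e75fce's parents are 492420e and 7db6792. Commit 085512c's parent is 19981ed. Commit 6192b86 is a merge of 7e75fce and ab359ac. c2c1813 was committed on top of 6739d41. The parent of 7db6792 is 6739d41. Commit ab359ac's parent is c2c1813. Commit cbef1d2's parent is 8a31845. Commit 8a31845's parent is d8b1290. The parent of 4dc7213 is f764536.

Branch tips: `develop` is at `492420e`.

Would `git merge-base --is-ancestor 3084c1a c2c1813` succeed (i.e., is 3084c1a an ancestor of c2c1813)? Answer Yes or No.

No

Ancestors of c2c1813: {0574dbc, 6739d41, c2c1813, f764536}.
3084c1a is not in that set, so it is not an ancestor of c2c1813.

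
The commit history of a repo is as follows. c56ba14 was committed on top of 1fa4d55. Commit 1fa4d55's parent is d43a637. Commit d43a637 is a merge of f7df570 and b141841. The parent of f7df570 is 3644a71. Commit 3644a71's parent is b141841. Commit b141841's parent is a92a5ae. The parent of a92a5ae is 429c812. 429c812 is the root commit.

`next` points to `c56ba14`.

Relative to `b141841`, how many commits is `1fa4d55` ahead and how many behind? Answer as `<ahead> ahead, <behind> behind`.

Reachable from 1fa4d55: {1fa4d55, 3644a71, 429c812, a92a5ae, b141841, d43a637, f7df570}.
Reachable from b141841: {429c812, a92a5ae, b141841}.
Only in 1fa4d55's history (ahead): {1fa4d55, 3644a71, d43a637, f7df570} — 4.
Only in b141841's history (behind): {} — 0.

4 ahead, 0 behind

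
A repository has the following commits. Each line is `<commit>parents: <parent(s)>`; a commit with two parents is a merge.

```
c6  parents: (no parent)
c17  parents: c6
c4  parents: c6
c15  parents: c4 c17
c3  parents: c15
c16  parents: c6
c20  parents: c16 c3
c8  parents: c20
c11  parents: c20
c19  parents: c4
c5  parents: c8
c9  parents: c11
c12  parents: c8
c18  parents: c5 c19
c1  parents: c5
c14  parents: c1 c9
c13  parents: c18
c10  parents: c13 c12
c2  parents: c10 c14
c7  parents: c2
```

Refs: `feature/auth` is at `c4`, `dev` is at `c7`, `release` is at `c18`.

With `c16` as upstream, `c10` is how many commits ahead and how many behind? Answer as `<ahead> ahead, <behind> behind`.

12 ahead, 0 behind

Reachable from c10: {c10, c12, c13, c15, c16, c17, c18, c19, c20, c3, c4, c5, c6, c8}.
Reachable from c16: {c16, c6}.
Only in c10's history (ahead): {c10, c12, c13, c15, c17, c18, c19, c20, c3, c4, c5, c8} — 12.
Only in c16's history (behind): {} — 0.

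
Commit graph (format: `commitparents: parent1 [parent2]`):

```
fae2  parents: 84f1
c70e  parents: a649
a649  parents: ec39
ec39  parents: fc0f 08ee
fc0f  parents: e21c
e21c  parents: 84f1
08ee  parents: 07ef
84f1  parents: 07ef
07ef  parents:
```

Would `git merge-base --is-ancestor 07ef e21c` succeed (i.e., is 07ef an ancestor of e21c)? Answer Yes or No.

Yes

Ancestors of e21c (commits reachable by following parents): {07ef, 84f1, e21c}.
07ef is in that set, so it is an ancestor of e21c.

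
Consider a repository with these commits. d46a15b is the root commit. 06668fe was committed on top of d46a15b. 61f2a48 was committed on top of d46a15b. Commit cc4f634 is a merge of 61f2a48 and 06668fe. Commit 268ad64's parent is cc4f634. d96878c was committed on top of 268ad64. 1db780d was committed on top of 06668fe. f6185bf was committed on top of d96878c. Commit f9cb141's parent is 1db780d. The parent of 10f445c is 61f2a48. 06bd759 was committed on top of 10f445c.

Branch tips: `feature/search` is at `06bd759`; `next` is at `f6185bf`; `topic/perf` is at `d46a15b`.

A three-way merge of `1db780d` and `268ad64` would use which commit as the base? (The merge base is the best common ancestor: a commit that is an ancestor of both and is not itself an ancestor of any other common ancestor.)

06668fe

Ancestors of 1db780d: {06668fe, 1db780d, d46a15b}.
Ancestors of 268ad64: {06668fe, 268ad64, 61f2a48, cc4f634, d46a15b}.
Common ancestors: {06668fe, d46a15b}.
Among these, 06668fe is not an ancestor of any other common ancestor — it is the merge base.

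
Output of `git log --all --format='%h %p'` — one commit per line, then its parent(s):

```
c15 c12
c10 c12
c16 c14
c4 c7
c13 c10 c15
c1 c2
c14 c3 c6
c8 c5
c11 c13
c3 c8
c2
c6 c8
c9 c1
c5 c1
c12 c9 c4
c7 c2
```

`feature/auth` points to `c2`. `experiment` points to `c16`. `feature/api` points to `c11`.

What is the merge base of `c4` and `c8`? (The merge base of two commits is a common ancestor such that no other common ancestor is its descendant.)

Ancestors of c4: {c2, c4, c7}.
Ancestors of c8: {c1, c2, c5, c8}.
Common ancestors: {c2}.
The only common ancestor is c2, so it is the merge base.

c2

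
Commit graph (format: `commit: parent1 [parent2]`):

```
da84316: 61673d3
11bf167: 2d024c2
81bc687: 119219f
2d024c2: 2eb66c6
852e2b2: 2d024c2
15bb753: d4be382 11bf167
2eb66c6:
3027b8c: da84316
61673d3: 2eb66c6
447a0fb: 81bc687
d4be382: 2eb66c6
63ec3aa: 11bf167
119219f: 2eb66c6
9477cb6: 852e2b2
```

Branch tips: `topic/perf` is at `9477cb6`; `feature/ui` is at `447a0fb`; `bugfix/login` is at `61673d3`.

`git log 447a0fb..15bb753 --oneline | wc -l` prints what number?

4

Reachable from 15bb753: {11bf167, 15bb753, 2d024c2, 2eb66c6, d4be382}.
Reachable from 447a0fb: {119219f, 2eb66c6, 447a0fb, 81bc687}.
In 15bb753's history but not 447a0fb's: {11bf167, 15bb753, 2d024c2, d4be382} — 4 commits.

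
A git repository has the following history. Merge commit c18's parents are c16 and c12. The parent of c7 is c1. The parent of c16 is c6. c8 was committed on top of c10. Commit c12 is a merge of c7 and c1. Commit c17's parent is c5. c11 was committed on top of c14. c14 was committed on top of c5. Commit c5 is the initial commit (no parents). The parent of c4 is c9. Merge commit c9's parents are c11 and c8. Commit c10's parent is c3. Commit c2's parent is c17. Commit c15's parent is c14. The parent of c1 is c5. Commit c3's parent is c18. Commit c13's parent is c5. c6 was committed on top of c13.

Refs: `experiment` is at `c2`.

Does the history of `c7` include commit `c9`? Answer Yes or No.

No

Ancestors of c7: {c1, c5, c7}.
c9 is not in that set, so it is not an ancestor of c7.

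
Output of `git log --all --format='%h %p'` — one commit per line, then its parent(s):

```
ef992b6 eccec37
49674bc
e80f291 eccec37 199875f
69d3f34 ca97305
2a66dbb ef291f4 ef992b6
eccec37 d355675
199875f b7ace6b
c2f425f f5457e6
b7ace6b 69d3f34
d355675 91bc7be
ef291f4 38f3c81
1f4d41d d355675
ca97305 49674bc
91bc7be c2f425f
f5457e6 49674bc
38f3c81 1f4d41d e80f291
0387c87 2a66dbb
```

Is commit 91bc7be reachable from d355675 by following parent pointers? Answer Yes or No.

Ancestors of d355675 (commits reachable by following parents): {49674bc, 91bc7be, c2f425f, d355675, f5457e6}.
91bc7be is in that set, so it is an ancestor of d355675.

Yes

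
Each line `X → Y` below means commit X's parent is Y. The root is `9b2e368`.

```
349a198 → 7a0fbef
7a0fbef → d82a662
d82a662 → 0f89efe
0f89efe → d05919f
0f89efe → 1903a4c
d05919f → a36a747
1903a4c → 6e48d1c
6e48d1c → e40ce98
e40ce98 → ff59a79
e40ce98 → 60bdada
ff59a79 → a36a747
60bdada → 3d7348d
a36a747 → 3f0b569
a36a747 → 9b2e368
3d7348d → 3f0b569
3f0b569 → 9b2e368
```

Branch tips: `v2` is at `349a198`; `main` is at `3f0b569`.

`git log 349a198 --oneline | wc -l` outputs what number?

Walking parent pointers from 349a198: reachable set = {0f89efe, 1903a4c, 349a198, 3d7348d, 3f0b569, 60bdada, 6e48d1c, 7a0fbef, 9b2e368, a36a747, d05919f, d82a662, e40ce98, ff59a79}.
That is 14 commits.

14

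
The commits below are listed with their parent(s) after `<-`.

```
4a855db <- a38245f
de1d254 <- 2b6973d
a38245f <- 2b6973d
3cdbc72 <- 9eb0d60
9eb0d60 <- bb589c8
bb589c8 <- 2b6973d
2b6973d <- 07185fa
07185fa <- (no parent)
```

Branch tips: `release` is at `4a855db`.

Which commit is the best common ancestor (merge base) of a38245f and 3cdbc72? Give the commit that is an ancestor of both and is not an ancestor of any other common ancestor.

2b6973d

Ancestors of a38245f: {07185fa, 2b6973d, a38245f}.
Ancestors of 3cdbc72: {07185fa, 2b6973d, 3cdbc72, 9eb0d60, bb589c8}.
Common ancestors: {07185fa, 2b6973d}.
Among these, 2b6973d is not an ancestor of any other common ancestor — it is the merge base.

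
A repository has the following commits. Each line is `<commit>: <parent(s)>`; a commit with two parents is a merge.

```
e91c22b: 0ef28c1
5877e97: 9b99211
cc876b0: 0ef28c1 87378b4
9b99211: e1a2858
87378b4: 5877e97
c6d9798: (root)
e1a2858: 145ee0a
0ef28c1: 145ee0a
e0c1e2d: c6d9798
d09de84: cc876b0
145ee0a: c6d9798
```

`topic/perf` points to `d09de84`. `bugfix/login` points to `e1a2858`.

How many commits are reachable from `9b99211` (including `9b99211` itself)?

4

Walking parent pointers from 9b99211: reachable set = {145ee0a, 9b99211, c6d9798, e1a2858}.
That is 4 commits.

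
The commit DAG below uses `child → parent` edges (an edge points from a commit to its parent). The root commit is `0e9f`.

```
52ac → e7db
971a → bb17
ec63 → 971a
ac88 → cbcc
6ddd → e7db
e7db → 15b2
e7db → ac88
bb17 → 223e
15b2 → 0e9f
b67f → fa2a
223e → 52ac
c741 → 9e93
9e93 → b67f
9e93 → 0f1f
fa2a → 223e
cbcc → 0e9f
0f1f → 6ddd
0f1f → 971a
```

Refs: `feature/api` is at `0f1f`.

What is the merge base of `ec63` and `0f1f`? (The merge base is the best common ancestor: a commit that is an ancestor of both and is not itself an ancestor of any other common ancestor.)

Ancestors of ec63: {0e9f, 15b2, 223e, 52ac, 971a, ac88, bb17, cbcc, e7db, ec63}.
Ancestors of 0f1f: {0e9f, 0f1f, 15b2, 223e, 52ac, 6ddd, 971a, ac88, bb17, cbcc, e7db}.
Common ancestors: {0e9f, 15b2, 223e, 52ac, 971a, ac88, bb17, cbcc, e7db}.
Among these, 971a is not an ancestor of any other common ancestor — it is the merge base.

971a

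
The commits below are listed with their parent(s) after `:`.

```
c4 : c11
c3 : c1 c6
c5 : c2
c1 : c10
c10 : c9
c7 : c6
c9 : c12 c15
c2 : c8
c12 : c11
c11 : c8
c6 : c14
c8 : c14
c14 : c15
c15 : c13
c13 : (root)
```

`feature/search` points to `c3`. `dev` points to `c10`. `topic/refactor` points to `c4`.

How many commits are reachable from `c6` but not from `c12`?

1

Reachable from c6: {c13, c14, c15, c6}.
Reachable from c12: {c11, c12, c13, c14, c15, c8}.
In c6's history but not c12's: {c6} — 1 commit.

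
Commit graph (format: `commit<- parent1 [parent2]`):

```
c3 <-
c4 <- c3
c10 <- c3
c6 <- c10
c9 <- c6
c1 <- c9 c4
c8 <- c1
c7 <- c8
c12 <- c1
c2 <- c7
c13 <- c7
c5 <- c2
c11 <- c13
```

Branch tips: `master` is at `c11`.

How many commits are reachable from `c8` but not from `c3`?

6

Reachable from c8: {c1, c10, c3, c4, c6, c8, c9}.
Reachable from c3: {c3}.
In c8's history but not c3's: {c1, c10, c4, c6, c8, c9} — 6 commits.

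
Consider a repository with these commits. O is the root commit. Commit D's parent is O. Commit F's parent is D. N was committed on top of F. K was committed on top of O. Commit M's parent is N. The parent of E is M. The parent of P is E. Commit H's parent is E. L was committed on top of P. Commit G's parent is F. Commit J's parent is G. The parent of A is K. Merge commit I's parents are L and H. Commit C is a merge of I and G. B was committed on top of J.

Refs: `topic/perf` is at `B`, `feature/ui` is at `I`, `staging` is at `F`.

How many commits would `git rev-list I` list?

10

Walking parent pointers from I: reachable set = {D, E, F, H, I, L, M, N, O, P}.
That is 10 commits.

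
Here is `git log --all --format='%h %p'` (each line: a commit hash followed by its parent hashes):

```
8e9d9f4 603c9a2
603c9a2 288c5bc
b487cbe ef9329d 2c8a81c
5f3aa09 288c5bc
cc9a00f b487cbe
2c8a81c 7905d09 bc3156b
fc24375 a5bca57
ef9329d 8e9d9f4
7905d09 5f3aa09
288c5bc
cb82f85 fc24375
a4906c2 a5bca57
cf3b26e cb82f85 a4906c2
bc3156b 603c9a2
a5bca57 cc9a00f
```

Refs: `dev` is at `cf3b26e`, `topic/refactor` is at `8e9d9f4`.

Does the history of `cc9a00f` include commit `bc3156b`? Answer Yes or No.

Yes

Ancestors of cc9a00f (commits reachable by following parents): {288c5bc, 2c8a81c, 5f3aa09, 603c9a2, 7905d09, 8e9d9f4, b487cbe, bc3156b, cc9a00f, ef9329d}.
bc3156b is in that set, so it is an ancestor of cc9a00f.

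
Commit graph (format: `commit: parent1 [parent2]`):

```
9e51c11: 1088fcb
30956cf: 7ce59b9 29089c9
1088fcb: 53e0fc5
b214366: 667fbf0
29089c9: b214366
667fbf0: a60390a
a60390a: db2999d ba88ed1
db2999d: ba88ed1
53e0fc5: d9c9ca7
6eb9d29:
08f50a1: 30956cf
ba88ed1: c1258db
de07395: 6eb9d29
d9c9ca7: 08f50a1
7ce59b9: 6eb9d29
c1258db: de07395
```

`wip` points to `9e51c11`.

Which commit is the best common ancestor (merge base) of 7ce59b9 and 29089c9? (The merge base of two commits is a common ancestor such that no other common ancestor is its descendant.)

6eb9d29

Ancestors of 7ce59b9: {6eb9d29, 7ce59b9}.
Ancestors of 29089c9: {29089c9, 667fbf0, 6eb9d29, a60390a, b214366, ba88ed1, c1258db, db2999d, de07395}.
Common ancestors: {6eb9d29}.
The only common ancestor is 6eb9d29, so it is the merge base.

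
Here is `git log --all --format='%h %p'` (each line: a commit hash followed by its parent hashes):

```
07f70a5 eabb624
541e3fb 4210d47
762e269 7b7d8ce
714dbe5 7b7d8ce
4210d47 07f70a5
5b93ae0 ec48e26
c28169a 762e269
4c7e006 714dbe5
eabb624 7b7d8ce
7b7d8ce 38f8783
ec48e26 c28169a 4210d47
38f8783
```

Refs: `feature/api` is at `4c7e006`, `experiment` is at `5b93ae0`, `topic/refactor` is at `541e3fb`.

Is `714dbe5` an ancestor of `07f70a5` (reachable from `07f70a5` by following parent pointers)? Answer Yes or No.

Ancestors of 07f70a5: {07f70a5, 38f8783, 7b7d8ce, eabb624}.
714dbe5 is not in that set, so it is not an ancestor of 07f70a5.

No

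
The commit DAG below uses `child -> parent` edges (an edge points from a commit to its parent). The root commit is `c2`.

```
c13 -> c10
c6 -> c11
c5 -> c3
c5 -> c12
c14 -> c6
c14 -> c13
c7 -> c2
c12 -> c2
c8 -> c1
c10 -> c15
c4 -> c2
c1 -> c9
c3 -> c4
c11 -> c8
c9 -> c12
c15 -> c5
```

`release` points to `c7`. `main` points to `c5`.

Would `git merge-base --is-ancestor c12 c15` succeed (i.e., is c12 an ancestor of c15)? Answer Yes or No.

Ancestors of c15 (commits reachable by following parents): {c12, c15, c2, c3, c4, c5}.
c12 is in that set, so it is an ancestor of c15.

Yes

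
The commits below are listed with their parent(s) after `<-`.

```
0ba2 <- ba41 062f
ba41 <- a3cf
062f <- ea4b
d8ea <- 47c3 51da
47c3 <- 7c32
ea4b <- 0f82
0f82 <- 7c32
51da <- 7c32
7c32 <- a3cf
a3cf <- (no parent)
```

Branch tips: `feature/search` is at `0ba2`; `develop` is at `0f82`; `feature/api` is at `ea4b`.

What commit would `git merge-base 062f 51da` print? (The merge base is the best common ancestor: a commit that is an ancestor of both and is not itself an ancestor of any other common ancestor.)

7c32

Ancestors of 062f: {062f, 0f82, 7c32, a3cf, ea4b}.
Ancestors of 51da: {51da, 7c32, a3cf}.
Common ancestors: {7c32, a3cf}.
Among these, 7c32 is not an ancestor of any other common ancestor — it is the merge base.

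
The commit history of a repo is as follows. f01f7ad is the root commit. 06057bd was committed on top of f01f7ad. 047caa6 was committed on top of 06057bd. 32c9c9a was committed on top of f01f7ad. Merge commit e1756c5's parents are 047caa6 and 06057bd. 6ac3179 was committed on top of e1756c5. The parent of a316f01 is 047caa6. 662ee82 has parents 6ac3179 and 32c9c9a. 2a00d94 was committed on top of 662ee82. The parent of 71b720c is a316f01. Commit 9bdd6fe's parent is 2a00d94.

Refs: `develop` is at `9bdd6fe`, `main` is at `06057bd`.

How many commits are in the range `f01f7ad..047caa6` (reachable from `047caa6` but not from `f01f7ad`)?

Reachable from 047caa6: {047caa6, 06057bd, f01f7ad}.
Reachable from f01f7ad: {f01f7ad}.
In 047caa6's history but not f01f7ad's: {047caa6, 06057bd} — 2 commits.

2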